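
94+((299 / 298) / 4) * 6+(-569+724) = 149301 / 596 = 250.51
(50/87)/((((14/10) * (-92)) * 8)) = -125/224112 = -0.00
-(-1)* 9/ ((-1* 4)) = -9/ 4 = -2.25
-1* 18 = -18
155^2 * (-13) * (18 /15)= -374790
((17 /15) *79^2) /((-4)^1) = -106097 /60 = -1768.28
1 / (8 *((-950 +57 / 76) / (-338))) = 169 / 3797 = 0.04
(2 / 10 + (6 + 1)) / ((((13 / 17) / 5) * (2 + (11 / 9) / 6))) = 21.36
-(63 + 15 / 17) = -1086 / 17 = -63.88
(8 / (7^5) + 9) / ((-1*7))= -151271 / 117649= -1.29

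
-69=-69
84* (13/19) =1092/19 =57.47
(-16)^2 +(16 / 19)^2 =92672 / 361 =256.71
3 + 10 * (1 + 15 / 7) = 241 / 7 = 34.43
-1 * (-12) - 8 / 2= 8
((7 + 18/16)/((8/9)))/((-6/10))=-975/64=-15.23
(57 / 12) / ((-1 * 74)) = -19 / 296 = -0.06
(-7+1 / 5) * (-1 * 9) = 306 / 5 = 61.20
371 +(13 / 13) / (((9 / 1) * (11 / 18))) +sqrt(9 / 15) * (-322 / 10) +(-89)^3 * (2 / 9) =-15472571 / 99 - 161 * sqrt(15) / 25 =-156313.54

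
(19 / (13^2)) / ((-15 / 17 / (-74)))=23902 / 2535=9.43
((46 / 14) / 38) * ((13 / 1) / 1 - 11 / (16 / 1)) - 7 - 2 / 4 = -27389 / 4256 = -6.44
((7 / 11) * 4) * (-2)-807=-8933 / 11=-812.09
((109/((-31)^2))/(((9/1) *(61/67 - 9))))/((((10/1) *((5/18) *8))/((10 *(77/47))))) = -562331/489610280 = -0.00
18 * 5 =90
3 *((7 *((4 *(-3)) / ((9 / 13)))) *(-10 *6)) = 21840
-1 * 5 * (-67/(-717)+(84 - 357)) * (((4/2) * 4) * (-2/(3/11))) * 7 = -1205351840/2151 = -560368.13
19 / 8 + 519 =4171 / 8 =521.38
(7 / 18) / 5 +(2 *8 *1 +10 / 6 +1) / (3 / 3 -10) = -539 / 270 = -2.00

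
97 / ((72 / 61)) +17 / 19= 113647 / 1368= 83.08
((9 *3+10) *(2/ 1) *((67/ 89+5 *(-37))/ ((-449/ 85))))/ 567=11460380/ 2517543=4.55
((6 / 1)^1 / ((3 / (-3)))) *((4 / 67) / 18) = -4 / 201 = -0.02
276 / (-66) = -46 / 11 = -4.18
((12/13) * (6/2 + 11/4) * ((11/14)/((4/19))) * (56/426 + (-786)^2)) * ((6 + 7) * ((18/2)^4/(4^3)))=259387453264797/15904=16309573268.66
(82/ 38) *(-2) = -82/ 19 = -4.32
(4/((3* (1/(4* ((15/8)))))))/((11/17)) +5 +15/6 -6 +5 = 483/22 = 21.95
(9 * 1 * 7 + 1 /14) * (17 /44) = 15011 /616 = 24.37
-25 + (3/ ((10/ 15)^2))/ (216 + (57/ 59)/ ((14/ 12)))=-993761/ 39800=-24.97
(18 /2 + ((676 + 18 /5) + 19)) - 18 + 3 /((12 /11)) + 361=21067 /20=1053.35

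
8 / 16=1 / 2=0.50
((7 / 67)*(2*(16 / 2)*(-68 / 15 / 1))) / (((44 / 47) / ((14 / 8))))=-156604 / 11055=-14.17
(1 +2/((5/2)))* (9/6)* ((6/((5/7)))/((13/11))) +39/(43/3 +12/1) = 530748/25675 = 20.67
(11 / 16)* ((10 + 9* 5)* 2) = 605 / 8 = 75.62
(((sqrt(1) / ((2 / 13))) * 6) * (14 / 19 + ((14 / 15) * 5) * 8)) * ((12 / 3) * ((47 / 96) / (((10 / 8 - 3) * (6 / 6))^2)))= 378820 / 399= 949.42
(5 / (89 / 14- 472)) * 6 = -140 / 2173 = -0.06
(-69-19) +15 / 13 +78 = -115 / 13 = -8.85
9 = 9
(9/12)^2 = 9/16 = 0.56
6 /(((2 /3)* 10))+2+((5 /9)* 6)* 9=329 /10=32.90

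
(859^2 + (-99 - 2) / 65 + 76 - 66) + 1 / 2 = 95925693 / 130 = 737889.95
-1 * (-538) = 538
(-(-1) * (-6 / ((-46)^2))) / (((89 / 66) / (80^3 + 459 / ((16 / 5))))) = -811235205 / 753296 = -1076.91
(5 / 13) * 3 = 15 / 13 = 1.15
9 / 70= 0.13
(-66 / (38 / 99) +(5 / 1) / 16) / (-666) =0.26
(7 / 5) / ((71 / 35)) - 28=-1939 / 71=-27.31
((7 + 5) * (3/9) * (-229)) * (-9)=8244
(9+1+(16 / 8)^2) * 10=140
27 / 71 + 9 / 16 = 1071 / 1136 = 0.94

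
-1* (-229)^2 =-52441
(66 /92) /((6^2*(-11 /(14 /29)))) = -7 /8004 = -0.00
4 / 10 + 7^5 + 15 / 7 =588334 / 35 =16809.54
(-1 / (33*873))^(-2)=829958481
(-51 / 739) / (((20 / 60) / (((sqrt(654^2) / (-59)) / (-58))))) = -50031 / 1264429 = -0.04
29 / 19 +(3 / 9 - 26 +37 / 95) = -6769 / 285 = -23.75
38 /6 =19 /3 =6.33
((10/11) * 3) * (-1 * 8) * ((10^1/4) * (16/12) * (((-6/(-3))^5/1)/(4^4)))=-100/11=-9.09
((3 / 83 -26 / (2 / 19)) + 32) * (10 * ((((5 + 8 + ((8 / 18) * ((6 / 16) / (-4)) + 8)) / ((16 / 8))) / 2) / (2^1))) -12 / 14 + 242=-150329213 / 27888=-5390.46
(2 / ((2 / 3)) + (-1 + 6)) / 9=8 / 9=0.89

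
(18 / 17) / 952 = 9 / 8092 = 0.00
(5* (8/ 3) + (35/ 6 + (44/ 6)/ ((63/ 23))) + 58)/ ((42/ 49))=30181/ 324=93.15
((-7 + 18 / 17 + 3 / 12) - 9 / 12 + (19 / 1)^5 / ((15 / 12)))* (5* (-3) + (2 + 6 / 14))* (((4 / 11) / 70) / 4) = -673496738 / 20825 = -32340.78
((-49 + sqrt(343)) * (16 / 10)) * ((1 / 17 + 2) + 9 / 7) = -22288 / 85 + 3184 * sqrt(7) / 85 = -163.11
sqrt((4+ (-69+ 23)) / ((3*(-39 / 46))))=2*sqrt(6279) / 39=4.06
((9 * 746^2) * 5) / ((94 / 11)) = 137737710 / 47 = 2930589.57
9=9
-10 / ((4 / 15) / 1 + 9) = -150 / 139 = -1.08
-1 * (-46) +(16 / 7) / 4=326 / 7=46.57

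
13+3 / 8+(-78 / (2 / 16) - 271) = -7053 / 8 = -881.62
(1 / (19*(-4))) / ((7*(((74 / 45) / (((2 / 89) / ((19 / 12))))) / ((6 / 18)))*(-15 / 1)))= 3 / 8321411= 0.00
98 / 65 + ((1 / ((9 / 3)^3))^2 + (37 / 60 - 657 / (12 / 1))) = -2493601 / 47385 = -52.62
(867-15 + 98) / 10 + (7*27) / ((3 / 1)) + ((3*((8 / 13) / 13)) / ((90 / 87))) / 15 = 158.01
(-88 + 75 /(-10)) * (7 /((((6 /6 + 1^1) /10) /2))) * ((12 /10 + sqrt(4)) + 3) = -41447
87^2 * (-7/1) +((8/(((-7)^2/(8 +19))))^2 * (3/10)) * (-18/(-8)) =-635903451/12005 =-52969.88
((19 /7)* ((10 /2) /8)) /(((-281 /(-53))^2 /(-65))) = -17345575 /4421816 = -3.92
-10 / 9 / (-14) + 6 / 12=73 / 126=0.58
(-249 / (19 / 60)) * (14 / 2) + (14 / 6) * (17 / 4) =-1252699 / 228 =-5494.29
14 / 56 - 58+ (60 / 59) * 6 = -12189 / 236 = -51.65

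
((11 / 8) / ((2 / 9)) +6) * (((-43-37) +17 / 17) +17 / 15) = -949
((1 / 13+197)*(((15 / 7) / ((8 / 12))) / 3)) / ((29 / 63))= 172935 / 377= 458.71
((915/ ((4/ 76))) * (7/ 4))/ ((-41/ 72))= -2190510/ 41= -53427.07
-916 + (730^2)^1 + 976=532960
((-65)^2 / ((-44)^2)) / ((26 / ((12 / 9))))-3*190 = -1654955 / 2904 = -569.89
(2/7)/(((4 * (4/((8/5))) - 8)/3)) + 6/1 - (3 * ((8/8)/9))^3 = 1208/189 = 6.39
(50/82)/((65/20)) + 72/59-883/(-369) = 1075745/283023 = 3.80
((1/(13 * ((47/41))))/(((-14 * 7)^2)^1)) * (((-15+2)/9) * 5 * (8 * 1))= -410/1015623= -0.00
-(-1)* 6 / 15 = 2 / 5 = 0.40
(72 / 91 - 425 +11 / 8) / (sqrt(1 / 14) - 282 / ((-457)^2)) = -13426594309558223 *sqrt(14) / 31753024186520 - 9064682127507 / 1134036578090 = -1590.13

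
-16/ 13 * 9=-144/ 13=-11.08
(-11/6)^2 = 121/36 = 3.36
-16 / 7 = -2.29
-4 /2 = -2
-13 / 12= -1.08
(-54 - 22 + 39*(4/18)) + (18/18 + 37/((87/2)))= -1899/29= -65.48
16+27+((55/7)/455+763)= 513433/637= 806.02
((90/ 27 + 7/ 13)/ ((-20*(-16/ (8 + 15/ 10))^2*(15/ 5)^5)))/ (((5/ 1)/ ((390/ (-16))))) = 54511/ 39813120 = 0.00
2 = 2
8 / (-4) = -2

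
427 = 427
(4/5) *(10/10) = 4/5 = 0.80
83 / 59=1.41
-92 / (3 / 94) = -8648 / 3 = -2882.67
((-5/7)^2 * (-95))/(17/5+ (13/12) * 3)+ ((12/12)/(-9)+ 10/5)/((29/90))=-14190/9947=-1.43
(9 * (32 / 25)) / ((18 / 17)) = 272 / 25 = 10.88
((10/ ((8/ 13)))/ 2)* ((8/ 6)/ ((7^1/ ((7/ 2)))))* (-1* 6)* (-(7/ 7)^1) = 65/ 2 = 32.50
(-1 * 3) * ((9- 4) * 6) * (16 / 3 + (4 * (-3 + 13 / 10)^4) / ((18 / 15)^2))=-102721 / 40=-2568.02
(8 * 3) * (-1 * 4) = -96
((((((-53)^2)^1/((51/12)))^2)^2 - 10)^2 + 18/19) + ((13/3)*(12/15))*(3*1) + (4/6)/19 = 72400023005953801447645248153892864/1988090870685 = 36416858038791885650112.57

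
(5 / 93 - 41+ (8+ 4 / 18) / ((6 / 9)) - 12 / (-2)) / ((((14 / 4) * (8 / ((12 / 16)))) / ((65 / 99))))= -45565 / 114576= -0.40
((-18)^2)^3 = 34012224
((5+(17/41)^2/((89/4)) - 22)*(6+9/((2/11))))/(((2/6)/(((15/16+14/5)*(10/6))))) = -84372976233/4787488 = -17623.64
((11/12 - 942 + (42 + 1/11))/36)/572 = -118667/2718144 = -0.04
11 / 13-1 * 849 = -11026 / 13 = -848.15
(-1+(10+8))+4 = 21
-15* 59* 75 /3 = -22125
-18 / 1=-18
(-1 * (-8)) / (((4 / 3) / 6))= 36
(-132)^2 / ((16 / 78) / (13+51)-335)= -5436288 / 104519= -52.01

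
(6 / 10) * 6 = 18 / 5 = 3.60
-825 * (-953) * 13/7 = 10220925/7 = 1460132.14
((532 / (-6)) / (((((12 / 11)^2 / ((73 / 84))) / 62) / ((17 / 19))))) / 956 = -4654991 / 1238976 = -3.76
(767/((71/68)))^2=2720248336/5041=539624.74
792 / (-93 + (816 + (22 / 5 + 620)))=3960 / 6737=0.59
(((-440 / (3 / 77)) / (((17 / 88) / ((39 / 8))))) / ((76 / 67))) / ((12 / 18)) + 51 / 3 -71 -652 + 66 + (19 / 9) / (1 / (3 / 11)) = -4023793588 / 10659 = -377501.98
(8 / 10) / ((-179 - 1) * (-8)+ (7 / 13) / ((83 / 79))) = 4316 / 7771565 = 0.00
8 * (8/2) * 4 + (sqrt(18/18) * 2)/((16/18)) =521/4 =130.25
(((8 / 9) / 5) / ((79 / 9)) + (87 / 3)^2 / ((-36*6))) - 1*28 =-2719427 / 85320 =-31.87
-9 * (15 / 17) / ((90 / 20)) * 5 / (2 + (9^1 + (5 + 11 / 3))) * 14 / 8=-0.79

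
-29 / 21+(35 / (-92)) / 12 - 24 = -65463 / 2576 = -25.41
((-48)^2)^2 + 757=5309173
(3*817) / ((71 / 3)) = 7353 / 71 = 103.56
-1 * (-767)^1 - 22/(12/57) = 1325/2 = 662.50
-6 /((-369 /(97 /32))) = 97 /1968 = 0.05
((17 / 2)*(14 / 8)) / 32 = 119 / 256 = 0.46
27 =27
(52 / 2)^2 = 676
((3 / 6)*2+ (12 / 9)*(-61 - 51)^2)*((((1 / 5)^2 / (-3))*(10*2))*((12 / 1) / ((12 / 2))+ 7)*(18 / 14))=-1806444 / 35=-51612.69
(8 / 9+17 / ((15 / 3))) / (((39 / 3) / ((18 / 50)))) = 193 / 1625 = 0.12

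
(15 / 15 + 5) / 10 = 3 / 5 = 0.60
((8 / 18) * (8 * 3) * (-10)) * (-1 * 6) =640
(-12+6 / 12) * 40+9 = -451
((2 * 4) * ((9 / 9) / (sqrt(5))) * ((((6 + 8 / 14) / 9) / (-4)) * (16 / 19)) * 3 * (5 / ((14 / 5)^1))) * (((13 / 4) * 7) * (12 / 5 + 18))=-81328 * sqrt(5) / 133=-1367.33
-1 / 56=-0.02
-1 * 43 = -43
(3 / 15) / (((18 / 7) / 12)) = 14 / 15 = 0.93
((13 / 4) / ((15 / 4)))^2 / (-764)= -169 / 171900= -0.00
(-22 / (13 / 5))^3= -1331000 / 2197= -605.83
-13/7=-1.86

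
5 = 5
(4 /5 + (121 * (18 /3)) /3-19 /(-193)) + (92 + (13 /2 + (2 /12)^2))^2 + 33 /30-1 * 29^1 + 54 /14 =86902033667 /8754480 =9926.58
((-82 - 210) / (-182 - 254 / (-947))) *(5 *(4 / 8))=69131 / 17210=4.02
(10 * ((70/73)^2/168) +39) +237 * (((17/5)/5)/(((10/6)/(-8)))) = -1467832952/1998375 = -734.51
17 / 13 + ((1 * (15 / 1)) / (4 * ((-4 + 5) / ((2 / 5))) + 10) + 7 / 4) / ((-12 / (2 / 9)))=1771 / 1404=1.26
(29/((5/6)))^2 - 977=234.04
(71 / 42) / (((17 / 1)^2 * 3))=71 / 36414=0.00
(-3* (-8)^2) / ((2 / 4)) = -384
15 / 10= 3 / 2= 1.50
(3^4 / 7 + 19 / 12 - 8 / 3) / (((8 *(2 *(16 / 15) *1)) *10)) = 881 / 14336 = 0.06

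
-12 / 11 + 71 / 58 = 85 / 638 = 0.13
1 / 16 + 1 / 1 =1.06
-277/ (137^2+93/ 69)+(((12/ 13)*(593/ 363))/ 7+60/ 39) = 1181026705/ 679092414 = 1.74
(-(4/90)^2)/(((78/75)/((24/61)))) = -16/21411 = -0.00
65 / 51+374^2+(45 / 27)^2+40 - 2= 21407462 / 153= 139918.05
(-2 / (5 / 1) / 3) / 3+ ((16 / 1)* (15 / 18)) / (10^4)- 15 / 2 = -7.54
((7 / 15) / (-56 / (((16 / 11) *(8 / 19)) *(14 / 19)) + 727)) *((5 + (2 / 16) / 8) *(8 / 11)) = 2996 / 1061115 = 0.00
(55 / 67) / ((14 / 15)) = 825 / 938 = 0.88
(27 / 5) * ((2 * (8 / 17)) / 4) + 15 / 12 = 857 / 340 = 2.52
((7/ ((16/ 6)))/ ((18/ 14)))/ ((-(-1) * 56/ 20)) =35/ 48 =0.73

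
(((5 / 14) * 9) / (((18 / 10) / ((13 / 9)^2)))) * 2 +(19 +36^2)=749830 / 567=1322.45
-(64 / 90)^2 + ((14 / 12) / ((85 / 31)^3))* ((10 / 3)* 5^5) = 5860072213 / 9948825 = 589.02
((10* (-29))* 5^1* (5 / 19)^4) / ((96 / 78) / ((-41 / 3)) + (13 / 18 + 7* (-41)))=0.02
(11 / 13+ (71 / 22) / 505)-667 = -96211677 / 144430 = -666.15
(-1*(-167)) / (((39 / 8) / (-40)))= -1370.26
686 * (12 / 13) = 8232 / 13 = 633.23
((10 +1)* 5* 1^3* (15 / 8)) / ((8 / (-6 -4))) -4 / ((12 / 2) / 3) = -4189 / 32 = -130.91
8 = 8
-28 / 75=-0.37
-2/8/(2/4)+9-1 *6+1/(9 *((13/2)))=589/234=2.52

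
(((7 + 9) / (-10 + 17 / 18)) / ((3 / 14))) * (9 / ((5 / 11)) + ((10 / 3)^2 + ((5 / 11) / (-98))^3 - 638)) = 273785893437704 / 54694936065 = 5005.69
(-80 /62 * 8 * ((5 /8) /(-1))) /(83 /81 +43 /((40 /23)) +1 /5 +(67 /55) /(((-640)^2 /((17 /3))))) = 364953600000 /1467918111743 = 0.25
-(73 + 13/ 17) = -73.76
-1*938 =-938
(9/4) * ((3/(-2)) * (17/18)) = -51/16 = -3.19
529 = 529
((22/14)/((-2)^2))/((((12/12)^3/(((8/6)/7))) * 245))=11/36015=0.00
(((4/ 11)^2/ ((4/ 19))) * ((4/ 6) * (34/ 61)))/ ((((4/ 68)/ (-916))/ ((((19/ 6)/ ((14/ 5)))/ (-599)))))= 1911307280/ 278536797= 6.86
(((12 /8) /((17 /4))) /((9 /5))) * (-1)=-10 /51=-0.20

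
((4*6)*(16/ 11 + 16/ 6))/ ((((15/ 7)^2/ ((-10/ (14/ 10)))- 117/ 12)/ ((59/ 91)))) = -256768/ 41613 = -6.17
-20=-20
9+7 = 16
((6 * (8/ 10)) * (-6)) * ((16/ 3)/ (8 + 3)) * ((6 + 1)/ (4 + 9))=-7.52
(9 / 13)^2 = 81 / 169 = 0.48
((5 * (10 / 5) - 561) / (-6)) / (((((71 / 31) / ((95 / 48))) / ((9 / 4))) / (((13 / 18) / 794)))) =21095035 / 129885696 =0.16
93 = 93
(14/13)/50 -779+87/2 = -478061/650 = -735.48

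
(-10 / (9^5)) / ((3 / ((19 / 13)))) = -190 / 2302911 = -0.00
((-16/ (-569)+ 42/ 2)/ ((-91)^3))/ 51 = -11965/ 21867876849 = -0.00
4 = 4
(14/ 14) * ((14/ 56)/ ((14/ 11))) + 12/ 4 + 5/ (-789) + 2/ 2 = 185135/ 44184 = 4.19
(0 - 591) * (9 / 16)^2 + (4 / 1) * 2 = -45823 / 256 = -179.00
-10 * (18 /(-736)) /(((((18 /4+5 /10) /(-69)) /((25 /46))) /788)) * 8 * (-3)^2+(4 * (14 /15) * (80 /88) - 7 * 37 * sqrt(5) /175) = -78984574 /759 - 37 * sqrt(5) /25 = -104067.31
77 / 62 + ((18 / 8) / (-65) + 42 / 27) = 200419 / 72540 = 2.76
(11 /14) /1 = 11 /14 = 0.79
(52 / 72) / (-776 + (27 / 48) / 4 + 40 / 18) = -416 / 445615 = -0.00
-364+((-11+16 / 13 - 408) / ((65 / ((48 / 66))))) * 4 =-3557172 / 9295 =-382.70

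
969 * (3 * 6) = 17442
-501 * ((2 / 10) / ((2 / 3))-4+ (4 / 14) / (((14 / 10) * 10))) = 903303 / 490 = 1843.48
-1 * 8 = -8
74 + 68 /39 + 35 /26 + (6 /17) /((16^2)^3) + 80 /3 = 577056538741 /5561647104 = 103.76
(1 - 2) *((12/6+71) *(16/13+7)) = -7811/13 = -600.85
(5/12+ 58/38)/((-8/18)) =-1329/304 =-4.37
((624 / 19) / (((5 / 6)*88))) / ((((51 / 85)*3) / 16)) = 832 / 209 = 3.98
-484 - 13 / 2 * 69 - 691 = -3247 / 2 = -1623.50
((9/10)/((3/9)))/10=27/100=0.27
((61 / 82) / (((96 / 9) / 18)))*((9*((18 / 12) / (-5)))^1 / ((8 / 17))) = -755973 / 104960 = -7.20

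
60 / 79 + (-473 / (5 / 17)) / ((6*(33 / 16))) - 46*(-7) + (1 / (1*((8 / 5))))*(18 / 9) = 2759447 / 14220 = 194.05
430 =430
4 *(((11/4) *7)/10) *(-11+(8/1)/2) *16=-4312/5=-862.40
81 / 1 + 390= 471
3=3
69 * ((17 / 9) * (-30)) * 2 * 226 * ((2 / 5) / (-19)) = 706928 / 19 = 37206.74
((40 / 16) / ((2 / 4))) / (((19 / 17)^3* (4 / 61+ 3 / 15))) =7492325 / 555579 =13.49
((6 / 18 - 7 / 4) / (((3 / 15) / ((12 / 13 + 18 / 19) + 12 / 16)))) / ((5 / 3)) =-11.14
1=1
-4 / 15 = -0.27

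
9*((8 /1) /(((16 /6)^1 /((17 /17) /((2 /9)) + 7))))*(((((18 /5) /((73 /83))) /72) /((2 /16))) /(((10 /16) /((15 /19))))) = 1237032 /6935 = 178.38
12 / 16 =3 / 4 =0.75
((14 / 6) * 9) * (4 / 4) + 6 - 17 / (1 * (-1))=44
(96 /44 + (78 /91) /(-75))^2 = 17455684 /3705625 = 4.71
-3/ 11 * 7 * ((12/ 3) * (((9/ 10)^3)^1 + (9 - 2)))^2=-1254486261/ 687500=-1824.71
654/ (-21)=-218/ 7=-31.14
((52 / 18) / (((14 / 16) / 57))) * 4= 15808 / 21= 752.76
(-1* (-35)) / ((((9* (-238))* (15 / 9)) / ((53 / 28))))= -0.02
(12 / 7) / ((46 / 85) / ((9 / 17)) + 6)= 135 / 553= 0.24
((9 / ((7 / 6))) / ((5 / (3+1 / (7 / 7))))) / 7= 216 / 245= 0.88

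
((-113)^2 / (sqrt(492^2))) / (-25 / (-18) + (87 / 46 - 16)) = -881061 / 431812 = -2.04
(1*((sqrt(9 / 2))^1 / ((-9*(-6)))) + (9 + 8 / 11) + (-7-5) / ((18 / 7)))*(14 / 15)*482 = 1687*sqrt(2) / 135 + 1126916 / 495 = 2294.27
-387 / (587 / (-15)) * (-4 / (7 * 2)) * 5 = -58050 / 4109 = -14.13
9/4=2.25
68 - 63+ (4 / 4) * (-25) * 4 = -95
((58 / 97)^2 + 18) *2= 345452 / 9409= 36.72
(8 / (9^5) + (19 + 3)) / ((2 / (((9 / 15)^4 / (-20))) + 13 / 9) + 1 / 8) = -10392688 / 145058607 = -0.07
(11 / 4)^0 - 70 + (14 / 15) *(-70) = -403 / 3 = -134.33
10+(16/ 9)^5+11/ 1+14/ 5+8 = 14631671/ 295245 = 49.56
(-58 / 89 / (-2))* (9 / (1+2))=87 / 89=0.98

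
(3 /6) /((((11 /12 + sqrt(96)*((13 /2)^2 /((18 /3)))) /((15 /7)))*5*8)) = -99 /19189604 + 1521*sqrt(6) /9594802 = 0.00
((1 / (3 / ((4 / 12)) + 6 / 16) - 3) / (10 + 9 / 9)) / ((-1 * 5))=217 / 4125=0.05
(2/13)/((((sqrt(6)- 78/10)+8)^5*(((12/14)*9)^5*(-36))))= 5987546271875/7890708476276543496384- 6303938046875*sqrt(6)/7890708476276543496384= -0.00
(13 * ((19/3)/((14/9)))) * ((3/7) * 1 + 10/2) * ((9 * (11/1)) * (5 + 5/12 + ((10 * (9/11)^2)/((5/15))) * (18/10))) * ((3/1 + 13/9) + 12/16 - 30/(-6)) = 103947842843/8624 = 12053321.29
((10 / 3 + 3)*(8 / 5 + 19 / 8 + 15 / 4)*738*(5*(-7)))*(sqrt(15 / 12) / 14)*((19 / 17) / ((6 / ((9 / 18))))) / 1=-4573509*sqrt(5) / 1088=-9399.52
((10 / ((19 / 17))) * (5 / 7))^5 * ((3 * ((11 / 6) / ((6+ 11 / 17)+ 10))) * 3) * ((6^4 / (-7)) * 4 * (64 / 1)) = -41292622039680000000000 / 82440891664033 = -500875490.38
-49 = -49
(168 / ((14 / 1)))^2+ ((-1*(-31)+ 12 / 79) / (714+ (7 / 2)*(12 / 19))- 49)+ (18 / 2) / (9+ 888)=30553489997 / 321434568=95.05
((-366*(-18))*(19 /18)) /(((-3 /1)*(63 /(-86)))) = 199348 /63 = 3164.25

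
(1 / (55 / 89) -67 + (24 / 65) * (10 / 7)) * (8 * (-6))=15580608 / 5005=3113.01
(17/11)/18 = 17/198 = 0.09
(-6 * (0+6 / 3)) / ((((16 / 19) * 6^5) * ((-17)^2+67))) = -19 / 3691008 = -0.00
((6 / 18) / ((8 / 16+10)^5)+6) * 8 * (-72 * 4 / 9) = -18819545600 / 12252303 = -1536.00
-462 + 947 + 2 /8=485.25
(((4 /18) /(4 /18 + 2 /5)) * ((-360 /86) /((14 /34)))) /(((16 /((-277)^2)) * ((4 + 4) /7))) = -293488425 /19264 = -15235.07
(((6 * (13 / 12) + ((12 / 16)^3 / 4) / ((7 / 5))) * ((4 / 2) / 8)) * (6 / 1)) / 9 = 11783 / 10752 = 1.10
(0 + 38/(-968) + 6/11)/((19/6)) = 735/4598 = 0.16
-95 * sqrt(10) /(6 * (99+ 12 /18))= -95 * sqrt(10) /598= -0.50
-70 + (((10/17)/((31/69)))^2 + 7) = -17020827/277729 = -61.29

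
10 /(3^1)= 10 /3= 3.33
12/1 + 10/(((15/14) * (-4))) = 29/3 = 9.67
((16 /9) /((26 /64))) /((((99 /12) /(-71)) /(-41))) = 5961728 /3861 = 1544.09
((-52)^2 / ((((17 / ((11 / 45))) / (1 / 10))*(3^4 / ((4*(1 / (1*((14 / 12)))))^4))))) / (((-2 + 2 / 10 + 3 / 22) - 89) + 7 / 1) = -0.08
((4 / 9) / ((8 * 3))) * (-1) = -1 / 54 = -0.02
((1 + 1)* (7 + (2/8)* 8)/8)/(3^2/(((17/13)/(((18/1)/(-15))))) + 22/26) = -9945/32764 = -0.30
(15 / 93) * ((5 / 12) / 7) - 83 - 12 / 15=-1090951 / 13020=-83.79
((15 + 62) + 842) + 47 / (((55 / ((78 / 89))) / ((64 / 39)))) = 4504521 / 4895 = 920.23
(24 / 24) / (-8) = -1 / 8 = -0.12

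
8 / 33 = 0.24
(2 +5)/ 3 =7/ 3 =2.33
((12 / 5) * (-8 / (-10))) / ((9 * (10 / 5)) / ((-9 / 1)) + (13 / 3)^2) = 432 / 3775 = 0.11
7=7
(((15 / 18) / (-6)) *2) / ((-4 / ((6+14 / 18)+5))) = 265 / 324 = 0.82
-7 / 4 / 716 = -7 / 2864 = -0.00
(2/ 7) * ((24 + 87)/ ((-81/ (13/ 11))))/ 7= -962/ 14553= -0.07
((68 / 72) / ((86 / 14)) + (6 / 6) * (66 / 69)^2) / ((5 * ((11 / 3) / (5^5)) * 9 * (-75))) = -10939175 / 40535154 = -0.27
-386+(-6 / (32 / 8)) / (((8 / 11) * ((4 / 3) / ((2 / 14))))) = -173027 / 448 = -386.22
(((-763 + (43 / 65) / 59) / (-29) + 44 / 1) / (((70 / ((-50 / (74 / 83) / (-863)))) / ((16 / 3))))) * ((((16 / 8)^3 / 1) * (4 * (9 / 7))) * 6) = 2990685662208 / 34801820417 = 85.93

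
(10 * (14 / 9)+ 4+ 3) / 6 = 203 / 54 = 3.76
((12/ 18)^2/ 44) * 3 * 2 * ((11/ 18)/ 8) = 1/ 216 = 0.00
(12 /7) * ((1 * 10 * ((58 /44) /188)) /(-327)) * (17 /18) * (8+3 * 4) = -24650 /3550239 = -0.01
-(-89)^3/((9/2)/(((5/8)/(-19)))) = -3524845/684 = -5153.28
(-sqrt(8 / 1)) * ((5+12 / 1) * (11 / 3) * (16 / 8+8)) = -3740 * sqrt(2) / 3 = -1763.05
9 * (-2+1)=-9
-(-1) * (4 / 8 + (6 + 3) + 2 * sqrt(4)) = 27 / 2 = 13.50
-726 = -726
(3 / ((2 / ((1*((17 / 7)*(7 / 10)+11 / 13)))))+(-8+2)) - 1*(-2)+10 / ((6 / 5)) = 6359 / 780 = 8.15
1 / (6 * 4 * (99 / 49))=49 / 2376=0.02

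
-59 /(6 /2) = -59 /3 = -19.67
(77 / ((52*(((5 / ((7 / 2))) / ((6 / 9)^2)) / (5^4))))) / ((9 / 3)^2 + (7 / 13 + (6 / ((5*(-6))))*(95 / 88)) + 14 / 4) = 22.45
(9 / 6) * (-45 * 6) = -405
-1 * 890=-890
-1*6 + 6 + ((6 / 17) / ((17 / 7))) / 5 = 42 / 1445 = 0.03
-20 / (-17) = 20 / 17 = 1.18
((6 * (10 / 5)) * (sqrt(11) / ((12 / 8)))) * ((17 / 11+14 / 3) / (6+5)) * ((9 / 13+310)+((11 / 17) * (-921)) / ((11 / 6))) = -5207000 * sqrt(11) / 80223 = -215.27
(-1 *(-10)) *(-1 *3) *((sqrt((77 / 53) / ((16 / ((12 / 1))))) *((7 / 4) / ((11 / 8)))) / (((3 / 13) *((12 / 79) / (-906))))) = 5427695 *sqrt(12243) / 583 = 1030127.08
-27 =-27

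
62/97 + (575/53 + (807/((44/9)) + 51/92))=460726371/2601346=177.11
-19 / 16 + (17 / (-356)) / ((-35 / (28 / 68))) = -1.19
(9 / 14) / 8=9 / 112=0.08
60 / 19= 3.16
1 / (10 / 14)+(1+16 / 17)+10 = 1134 / 85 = 13.34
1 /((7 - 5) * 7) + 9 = 127 /14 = 9.07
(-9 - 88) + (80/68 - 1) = -1646/17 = -96.82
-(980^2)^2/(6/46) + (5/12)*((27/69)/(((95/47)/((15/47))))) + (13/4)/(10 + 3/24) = -1001238016625230907/141588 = -7071489226666.32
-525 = -525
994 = 994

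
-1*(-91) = 91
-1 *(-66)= 66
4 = 4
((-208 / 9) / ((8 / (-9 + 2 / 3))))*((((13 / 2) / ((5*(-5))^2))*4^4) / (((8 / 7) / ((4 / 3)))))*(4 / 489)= 605696 / 990225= 0.61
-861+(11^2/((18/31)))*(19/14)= -145703/252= -578.19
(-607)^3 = -223648543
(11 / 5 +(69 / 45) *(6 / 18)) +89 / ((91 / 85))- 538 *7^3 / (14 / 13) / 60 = -45373261 / 16380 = -2770.04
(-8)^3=-512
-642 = -642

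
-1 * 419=-419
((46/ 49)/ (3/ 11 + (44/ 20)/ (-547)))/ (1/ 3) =10.48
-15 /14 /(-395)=3 /1106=0.00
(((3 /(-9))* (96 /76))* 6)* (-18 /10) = 432 /95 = 4.55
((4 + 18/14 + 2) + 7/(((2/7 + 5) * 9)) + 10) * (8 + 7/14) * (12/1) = 1381624/777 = 1778.15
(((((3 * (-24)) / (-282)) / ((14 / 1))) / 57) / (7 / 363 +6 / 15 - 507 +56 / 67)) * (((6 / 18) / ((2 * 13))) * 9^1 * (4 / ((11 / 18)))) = -596970 / 1249441134851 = -0.00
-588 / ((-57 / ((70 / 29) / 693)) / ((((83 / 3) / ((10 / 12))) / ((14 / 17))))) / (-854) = -5644 / 3327489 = -0.00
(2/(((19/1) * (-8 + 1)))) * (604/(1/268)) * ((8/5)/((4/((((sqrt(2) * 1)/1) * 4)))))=-2589952 * sqrt(2)/665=-5507.89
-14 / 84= -1 / 6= -0.17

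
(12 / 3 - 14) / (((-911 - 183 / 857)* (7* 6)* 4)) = 857 / 13119288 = 0.00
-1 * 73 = -73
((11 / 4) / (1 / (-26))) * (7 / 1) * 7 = -7007 / 2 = -3503.50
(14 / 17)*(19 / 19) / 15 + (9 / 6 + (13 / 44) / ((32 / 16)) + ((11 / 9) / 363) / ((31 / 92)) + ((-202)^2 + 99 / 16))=40811.90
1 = 1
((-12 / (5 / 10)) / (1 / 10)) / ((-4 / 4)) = 240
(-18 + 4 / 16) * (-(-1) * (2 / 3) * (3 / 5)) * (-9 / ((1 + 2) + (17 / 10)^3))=63900 / 7913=8.08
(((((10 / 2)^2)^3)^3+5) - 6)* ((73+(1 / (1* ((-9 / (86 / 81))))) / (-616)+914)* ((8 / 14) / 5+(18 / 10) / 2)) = 39697404934605278759 / 10395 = 3818894173603201.42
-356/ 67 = -5.31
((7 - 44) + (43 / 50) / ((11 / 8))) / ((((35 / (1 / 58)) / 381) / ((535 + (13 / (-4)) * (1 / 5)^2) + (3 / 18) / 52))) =-757149072313 / 207350000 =-3651.55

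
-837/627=-279/209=-1.33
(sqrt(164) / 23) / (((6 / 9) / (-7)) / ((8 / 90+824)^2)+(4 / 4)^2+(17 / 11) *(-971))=-0.00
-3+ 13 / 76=-215 / 76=-2.83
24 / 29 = 0.83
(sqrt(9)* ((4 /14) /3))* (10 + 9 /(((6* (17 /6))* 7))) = 2398 /833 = 2.88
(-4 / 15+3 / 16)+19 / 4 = 1121 / 240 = 4.67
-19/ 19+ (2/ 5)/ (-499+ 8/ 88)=-13731/ 13720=-1.00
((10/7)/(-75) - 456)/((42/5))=-23941/441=-54.29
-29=-29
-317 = -317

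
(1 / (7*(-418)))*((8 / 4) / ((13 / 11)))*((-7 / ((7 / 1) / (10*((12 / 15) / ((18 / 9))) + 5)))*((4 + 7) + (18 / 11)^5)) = 1734219 / 14655641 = 0.12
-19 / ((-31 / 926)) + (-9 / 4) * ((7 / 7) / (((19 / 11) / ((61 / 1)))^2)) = -100211503 / 44764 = -2238.66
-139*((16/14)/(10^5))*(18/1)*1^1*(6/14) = -3753/306250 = -0.01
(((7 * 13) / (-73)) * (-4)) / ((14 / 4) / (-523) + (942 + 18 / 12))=190372 / 36021631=0.01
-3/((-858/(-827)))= -827/286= -2.89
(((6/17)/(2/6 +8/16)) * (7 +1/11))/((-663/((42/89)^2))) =-127008/125904295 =-0.00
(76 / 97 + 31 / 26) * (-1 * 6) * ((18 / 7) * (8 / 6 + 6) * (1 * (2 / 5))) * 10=-7893072 / 8827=-894.20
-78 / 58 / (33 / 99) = -117 / 29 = -4.03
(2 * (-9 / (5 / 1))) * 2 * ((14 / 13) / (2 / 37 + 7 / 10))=-4144 / 403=-10.28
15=15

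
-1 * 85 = -85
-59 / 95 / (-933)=59 / 88635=0.00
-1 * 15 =-15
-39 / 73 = -0.53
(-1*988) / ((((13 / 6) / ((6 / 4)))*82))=-342 / 41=-8.34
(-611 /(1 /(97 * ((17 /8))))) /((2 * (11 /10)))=-5037695 /88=-57246.53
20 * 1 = 20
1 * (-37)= -37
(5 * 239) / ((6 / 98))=58555 / 3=19518.33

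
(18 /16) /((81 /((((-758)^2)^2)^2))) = 13622714598418483461152 /9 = 1513634955379831495683.56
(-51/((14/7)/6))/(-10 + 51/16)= 2448/109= 22.46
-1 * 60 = -60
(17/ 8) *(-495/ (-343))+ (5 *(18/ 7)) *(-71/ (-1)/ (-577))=2350575/ 1583288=1.48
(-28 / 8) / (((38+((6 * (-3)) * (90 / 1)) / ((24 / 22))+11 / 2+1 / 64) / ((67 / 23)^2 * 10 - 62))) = 2708608 / 48802895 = 0.06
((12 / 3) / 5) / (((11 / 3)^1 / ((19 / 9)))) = 76 / 165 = 0.46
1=1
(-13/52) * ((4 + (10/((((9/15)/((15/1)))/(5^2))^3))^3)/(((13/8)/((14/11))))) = -407453626394271850585937500112/143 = -2849326058701201752349213000.00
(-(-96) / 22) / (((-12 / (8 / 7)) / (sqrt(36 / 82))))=-96 * sqrt(82) / 3157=-0.28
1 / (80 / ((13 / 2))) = 13 / 160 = 0.08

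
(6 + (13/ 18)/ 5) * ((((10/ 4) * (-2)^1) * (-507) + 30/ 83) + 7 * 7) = 59309803/ 3735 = 15879.47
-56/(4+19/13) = -728/71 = -10.25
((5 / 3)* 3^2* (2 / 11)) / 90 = 1 / 33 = 0.03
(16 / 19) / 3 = 16 / 57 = 0.28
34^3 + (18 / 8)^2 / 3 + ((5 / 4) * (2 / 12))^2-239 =39066.73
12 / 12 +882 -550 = 333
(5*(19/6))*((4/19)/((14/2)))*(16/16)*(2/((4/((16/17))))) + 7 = 7.22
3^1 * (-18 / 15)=-3.60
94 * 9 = 846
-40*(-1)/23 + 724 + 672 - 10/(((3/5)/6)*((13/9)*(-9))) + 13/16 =6727471/4784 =1406.24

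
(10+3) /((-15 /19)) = -247 /15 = -16.47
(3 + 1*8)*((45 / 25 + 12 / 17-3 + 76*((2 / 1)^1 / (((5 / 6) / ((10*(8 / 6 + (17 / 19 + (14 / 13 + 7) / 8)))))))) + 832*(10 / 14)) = 552995498 / 7735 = 71492.63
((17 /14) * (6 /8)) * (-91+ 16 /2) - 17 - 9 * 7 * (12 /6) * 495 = -3497905 /56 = -62462.59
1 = 1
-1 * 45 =-45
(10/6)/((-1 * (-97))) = 5/291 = 0.02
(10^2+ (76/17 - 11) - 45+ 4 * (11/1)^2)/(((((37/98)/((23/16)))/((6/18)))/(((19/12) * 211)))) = 10224557609/45288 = 225767.48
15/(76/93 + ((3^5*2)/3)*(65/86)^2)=5158710/32107973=0.16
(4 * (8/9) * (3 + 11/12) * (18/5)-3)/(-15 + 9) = -707/90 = -7.86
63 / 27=2.33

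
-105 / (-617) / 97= 105 / 59849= 0.00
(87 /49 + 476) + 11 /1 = 23950 /49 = 488.78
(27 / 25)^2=729 / 625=1.17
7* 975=6825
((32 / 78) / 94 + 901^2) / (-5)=-1488031241 / 9165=-162360.20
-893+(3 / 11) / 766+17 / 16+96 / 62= -1860599085 / 2089648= -890.39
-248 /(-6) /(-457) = -124 /1371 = -0.09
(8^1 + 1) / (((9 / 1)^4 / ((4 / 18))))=2 / 6561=0.00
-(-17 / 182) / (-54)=-17 / 9828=-0.00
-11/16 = -0.69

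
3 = 3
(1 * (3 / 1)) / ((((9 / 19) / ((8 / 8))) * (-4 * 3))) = -19 / 36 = -0.53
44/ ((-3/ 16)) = -704/ 3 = -234.67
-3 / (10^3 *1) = -3 / 1000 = -0.00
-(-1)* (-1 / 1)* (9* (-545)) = 4905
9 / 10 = 0.90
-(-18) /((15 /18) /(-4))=-432 /5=-86.40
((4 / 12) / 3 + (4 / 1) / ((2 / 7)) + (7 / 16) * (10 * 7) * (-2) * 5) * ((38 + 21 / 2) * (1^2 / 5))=-1020149 / 360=-2833.75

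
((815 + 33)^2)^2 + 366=517110563182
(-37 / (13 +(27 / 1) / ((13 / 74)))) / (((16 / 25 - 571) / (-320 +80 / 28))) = -8898500 / 72098257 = -0.12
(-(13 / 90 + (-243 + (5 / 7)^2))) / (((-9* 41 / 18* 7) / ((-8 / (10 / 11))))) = 47024692 / 3164175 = 14.86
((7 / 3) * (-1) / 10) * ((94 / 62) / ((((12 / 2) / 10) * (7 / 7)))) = -329 / 558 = -0.59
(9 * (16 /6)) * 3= 72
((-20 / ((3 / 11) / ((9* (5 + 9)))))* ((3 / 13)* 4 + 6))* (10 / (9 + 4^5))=-619.26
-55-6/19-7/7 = -1070/19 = -56.32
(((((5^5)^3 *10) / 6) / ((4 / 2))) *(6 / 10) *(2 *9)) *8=2197265625000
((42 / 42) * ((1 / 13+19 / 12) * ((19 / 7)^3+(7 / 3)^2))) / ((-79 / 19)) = -27606107 / 2717442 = -10.16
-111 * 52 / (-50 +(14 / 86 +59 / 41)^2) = 121.68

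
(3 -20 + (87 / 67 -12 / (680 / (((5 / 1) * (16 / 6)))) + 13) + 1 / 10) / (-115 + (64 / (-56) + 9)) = 226177 / 8542500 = 0.03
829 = 829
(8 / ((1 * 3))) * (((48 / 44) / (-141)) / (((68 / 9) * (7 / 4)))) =-96 / 61523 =-0.00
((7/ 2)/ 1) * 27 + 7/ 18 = 854/ 9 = 94.89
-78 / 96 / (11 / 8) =-13 / 22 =-0.59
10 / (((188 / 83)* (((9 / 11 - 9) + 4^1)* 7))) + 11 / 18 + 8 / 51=2858045 / 4631004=0.62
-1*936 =-936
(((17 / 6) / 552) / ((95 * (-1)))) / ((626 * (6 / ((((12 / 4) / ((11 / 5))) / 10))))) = -0.00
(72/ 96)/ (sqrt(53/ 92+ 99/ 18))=3 * sqrt(12857)/ 1118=0.30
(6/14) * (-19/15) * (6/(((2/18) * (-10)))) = 513/175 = 2.93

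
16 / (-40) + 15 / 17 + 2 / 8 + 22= 7729 / 340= 22.73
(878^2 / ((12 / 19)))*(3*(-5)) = -18308495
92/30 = 3.07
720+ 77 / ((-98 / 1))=10069 / 14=719.21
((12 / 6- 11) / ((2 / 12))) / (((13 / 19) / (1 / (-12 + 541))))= -1026 / 6877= -0.15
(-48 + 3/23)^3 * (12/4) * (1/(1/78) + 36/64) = -5032902178071/194672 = -25853241.24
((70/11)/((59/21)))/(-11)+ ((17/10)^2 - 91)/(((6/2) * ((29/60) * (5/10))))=-126016608/1035155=-121.74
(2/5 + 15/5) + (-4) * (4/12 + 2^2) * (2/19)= 449/285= 1.58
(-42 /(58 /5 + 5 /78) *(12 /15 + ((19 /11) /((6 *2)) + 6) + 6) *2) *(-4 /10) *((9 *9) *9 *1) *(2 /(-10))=-6800808924 /1250975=-5436.41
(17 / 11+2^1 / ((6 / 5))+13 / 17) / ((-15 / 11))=-2231 / 765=-2.92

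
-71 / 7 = -10.14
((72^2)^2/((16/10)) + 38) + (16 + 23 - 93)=16796144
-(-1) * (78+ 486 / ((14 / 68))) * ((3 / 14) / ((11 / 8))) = 204840 / 539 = 380.04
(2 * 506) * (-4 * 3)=-12144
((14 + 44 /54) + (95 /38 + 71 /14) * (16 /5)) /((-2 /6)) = -36896 /315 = -117.13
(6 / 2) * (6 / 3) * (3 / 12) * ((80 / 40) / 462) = 1 / 154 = 0.01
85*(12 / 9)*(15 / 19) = 1700 / 19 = 89.47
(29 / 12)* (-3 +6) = 29 / 4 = 7.25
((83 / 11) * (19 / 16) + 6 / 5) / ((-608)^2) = 8941 / 325304320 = 0.00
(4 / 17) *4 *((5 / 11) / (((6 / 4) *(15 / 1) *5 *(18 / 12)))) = 0.00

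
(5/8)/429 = 0.00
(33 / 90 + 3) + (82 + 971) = 31691 / 30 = 1056.37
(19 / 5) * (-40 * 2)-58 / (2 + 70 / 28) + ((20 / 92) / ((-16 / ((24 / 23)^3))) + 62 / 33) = -8727549106 / 27704259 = -315.03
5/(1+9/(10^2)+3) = 500/409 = 1.22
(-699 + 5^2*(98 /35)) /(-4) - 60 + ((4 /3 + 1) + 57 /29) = 101.55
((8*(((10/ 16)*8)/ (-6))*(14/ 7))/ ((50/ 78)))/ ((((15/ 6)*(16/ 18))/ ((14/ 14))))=-234/ 25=-9.36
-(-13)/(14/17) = 221/14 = 15.79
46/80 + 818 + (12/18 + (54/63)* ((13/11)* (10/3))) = 7600993/9240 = 822.62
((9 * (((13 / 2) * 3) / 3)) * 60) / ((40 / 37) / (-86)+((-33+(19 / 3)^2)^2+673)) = 452337210 / 93245299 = 4.85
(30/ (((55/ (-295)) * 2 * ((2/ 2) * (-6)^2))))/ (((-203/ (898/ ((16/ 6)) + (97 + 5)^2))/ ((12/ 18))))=78.83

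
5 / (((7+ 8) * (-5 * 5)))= -0.01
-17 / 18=-0.94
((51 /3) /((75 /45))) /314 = 51 /1570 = 0.03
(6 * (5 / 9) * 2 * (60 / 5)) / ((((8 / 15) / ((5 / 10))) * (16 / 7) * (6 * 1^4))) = 175 / 32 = 5.47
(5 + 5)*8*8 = 640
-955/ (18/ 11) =-10505/ 18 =-583.61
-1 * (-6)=6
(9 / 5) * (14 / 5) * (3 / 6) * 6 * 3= 45.36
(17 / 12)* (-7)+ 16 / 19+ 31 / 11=-15691 / 2508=-6.26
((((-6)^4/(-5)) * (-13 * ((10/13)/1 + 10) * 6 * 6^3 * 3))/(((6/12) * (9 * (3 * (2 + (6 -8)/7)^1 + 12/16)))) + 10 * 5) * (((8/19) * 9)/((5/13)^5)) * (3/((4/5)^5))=21931679915.92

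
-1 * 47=-47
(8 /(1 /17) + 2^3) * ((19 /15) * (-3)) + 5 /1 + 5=-2686 /5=-537.20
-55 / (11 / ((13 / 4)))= -65 / 4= -16.25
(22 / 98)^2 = 121 / 2401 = 0.05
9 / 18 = 0.50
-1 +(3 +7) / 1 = 9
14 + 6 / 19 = 272 / 19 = 14.32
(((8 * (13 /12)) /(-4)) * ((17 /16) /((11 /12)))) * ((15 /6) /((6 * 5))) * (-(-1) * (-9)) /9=221 /1056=0.21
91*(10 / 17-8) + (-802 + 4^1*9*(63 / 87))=-1450.40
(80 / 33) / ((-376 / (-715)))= 650 / 141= 4.61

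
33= 33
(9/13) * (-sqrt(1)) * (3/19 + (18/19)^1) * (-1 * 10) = 1890/247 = 7.65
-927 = -927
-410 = -410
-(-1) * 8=8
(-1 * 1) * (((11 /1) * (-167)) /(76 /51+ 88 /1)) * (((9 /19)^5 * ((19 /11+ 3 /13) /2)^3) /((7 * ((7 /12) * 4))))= 3017521998000 /107292912967669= 0.03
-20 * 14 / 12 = -70 / 3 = -23.33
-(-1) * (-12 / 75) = -4 / 25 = -0.16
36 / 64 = 9 / 16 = 0.56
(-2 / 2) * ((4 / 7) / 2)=-2 / 7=-0.29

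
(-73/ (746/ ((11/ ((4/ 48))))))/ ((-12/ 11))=8833/ 746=11.84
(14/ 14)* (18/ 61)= 18/ 61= 0.30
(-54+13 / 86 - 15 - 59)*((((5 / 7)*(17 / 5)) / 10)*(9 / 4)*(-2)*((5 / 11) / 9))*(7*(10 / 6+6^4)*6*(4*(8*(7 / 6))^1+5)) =30804277355 / 1892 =16281330.53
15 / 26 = 0.58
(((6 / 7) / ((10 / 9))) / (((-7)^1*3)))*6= -54 / 245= -0.22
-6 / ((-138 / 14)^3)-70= -7664524 / 109503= -69.99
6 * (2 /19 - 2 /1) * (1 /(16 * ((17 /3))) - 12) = 136.30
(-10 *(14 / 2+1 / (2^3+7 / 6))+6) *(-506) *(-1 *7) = -230552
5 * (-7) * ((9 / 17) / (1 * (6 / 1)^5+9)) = -7 / 2941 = -0.00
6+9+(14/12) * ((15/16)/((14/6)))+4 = 623/32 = 19.47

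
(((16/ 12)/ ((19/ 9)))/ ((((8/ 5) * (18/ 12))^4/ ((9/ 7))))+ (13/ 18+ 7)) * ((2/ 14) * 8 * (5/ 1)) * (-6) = -2967295/ 11172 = -265.60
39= 39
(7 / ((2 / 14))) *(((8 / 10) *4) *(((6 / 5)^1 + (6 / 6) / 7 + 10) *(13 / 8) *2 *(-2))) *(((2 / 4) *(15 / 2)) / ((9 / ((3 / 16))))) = -36127 / 40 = -903.18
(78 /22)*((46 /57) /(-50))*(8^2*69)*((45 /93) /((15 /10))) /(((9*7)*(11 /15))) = -880256 /498883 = -1.76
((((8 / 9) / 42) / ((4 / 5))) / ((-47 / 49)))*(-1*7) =245 / 1269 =0.19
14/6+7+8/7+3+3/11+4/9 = 9836/693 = 14.19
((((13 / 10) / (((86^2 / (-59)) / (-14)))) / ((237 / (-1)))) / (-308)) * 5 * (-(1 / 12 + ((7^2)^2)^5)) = -734408019003220857971 / 925505856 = -793520661422.18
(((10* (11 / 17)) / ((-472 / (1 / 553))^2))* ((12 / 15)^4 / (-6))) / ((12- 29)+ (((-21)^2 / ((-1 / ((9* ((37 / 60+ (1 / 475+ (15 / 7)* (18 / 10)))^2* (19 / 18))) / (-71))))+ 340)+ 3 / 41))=-389375360 / 90395567847663077450619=-0.00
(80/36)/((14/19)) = 190/63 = 3.02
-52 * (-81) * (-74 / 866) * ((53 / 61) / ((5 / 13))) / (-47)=107376516 / 6207055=17.30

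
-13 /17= -0.76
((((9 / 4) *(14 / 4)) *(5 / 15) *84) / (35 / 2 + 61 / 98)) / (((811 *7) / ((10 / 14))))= 735 / 480112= 0.00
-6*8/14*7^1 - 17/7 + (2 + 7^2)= 172/7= 24.57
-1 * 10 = -10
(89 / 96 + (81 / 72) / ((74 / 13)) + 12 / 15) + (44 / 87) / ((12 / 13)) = 3820481 / 1545120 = 2.47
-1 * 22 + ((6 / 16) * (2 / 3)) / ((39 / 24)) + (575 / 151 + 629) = 1199318 / 1963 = 610.96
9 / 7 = 1.29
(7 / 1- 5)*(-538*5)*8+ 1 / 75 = -3227999 / 75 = -43039.99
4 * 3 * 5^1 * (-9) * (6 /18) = -180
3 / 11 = 0.27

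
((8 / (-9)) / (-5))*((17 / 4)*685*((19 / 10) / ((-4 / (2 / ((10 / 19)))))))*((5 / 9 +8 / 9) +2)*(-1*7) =22524.31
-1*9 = -9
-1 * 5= -5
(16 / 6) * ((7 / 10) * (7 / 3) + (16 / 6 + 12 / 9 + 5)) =1276 / 45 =28.36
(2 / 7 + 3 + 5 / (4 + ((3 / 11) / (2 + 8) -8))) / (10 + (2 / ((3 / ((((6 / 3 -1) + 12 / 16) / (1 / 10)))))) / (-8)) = 148824 / 627095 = 0.24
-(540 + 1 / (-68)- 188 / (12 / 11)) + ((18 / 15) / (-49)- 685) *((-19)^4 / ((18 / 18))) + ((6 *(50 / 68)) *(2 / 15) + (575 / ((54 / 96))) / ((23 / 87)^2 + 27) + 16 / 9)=-685653365317243901 / 7680376620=-89273404.06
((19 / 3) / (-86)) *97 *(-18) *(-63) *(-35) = 12191445 / 43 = 283521.98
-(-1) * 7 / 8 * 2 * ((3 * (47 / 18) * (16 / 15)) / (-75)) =-658 / 3375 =-0.19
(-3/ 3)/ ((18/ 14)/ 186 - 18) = 434/ 7809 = 0.06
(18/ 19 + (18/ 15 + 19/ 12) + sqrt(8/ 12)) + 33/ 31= sqrt(6)/ 3 + 169463/ 35340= 5.61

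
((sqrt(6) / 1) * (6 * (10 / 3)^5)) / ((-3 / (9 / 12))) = -50000 * sqrt(6) / 81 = -1512.03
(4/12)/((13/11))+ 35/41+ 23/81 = 61291/43173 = 1.42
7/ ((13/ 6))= 42/ 13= 3.23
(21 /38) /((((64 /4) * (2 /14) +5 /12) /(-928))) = -189.77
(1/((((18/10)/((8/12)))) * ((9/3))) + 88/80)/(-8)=-991/6480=-0.15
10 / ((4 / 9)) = 45 / 2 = 22.50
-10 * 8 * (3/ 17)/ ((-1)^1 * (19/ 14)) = 3360/ 323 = 10.40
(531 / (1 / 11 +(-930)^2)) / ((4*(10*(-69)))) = -1947 / 8752788920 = -0.00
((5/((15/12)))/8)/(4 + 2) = 1/12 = 0.08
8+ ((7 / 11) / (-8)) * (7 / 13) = 9103 / 1144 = 7.96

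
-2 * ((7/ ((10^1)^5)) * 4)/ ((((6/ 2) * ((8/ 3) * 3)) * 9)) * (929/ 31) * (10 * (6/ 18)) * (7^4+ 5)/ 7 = -372529/ 4185000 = -0.09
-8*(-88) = 704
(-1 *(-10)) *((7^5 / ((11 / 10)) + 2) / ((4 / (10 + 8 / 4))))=5042760 / 11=458432.73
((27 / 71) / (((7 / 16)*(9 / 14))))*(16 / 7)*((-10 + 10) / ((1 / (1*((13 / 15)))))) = 0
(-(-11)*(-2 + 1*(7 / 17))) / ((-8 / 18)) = 2673 / 68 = 39.31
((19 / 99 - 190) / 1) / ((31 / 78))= -488566 / 1023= -477.58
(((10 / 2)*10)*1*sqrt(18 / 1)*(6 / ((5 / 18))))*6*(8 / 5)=31104*sqrt(2)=43987.70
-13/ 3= -4.33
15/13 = 1.15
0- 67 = -67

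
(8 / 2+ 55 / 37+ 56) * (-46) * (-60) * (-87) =-546273000 / 37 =-14764135.14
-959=-959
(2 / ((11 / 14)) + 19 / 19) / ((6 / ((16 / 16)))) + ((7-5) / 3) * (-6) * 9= -779 / 22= -35.41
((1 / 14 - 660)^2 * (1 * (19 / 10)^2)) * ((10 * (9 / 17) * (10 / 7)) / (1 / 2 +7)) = 92443928043 / 58310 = 1585387.21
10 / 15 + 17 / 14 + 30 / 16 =631 / 168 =3.76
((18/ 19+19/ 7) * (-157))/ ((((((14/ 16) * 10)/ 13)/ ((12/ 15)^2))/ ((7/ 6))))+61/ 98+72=-394588591/ 698250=-565.11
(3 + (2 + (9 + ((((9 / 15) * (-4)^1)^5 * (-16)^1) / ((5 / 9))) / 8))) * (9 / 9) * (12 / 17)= 56372712 / 265625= 212.23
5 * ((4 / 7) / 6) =10 / 21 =0.48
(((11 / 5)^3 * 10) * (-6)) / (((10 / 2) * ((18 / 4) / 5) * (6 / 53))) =-282172 / 225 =-1254.10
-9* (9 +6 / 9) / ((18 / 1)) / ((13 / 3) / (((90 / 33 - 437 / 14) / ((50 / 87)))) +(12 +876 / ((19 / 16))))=-0.01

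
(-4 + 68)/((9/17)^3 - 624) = -314432/3064983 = -0.10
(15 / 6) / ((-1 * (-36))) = 0.07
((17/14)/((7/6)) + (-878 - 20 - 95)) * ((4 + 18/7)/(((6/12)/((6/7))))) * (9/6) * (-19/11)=764669592/26411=28952.69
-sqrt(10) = -3.16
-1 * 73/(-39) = 73/39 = 1.87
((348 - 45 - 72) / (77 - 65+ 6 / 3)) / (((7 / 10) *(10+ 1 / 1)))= 2.14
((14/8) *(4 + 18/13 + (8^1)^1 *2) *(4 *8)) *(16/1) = 249088/13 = 19160.62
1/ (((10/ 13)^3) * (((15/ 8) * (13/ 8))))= 1352/ 1875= 0.72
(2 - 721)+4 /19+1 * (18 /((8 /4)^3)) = -54457 /76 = -716.54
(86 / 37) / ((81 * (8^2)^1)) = 43 / 95904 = 0.00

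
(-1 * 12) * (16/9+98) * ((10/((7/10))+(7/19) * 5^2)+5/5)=-3900912/133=-29330.17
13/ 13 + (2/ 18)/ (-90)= 809/ 810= 1.00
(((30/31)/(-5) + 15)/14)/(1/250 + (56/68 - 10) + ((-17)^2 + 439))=325125/220979563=0.00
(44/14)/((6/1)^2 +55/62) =1364/16009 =0.09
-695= -695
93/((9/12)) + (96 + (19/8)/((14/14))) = 1779/8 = 222.38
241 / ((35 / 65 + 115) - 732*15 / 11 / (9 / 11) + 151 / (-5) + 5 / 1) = -15665 / 73428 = -0.21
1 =1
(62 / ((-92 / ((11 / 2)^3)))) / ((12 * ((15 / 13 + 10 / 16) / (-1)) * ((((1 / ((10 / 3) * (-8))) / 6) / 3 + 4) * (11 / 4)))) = 780208 / 1633069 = 0.48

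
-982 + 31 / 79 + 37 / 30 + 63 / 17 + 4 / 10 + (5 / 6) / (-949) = -6221310012 / 6372535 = -976.27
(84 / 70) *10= 12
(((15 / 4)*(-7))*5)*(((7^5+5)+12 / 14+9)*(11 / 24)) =-32382075 / 32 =-1011939.84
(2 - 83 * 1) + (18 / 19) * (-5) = -1629 / 19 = -85.74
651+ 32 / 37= 24119 / 37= 651.86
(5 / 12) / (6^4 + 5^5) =5 / 53052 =0.00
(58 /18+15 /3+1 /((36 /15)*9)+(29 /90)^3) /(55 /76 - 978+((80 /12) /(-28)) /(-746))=-300240563651 /35343148304250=-0.01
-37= -37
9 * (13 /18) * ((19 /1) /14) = 247 /28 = 8.82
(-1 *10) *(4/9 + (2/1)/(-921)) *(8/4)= -24440/2763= -8.85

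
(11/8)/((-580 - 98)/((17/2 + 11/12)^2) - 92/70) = -43505/283504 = -0.15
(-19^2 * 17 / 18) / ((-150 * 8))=6137 / 21600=0.28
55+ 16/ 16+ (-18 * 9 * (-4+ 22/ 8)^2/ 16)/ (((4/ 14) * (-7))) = 16361/ 256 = 63.91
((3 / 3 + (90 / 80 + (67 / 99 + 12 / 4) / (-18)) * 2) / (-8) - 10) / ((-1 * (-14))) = -0.74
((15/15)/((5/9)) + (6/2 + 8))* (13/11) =832/55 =15.13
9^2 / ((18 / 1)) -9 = -4.50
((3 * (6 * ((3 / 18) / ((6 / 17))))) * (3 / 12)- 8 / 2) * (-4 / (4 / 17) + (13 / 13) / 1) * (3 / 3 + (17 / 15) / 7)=244 / 7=34.86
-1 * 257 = -257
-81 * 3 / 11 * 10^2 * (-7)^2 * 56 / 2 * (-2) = 66679200 / 11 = 6061745.45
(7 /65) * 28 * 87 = 17052 /65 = 262.34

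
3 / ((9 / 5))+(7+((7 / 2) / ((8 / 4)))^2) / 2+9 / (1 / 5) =4963 / 96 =51.70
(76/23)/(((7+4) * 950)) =2/6325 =0.00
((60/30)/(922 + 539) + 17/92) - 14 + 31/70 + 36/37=-2158042963/174063540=-12.40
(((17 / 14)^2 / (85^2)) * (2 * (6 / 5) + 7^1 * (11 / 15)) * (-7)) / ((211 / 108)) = -1017 / 184625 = -0.01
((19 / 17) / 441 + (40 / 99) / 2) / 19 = 5623 / 522291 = 0.01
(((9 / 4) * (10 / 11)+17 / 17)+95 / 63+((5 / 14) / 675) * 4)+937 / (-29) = -16733669 / 602910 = -27.75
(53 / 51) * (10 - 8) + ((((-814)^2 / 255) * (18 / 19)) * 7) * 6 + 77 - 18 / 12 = 1002596887 / 9690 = 103467.17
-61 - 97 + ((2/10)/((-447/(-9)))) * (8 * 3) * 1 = -157.90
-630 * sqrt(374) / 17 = -716.68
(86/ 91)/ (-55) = -86/ 5005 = -0.02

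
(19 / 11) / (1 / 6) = 114 / 11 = 10.36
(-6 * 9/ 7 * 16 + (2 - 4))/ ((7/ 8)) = -7024/ 49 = -143.35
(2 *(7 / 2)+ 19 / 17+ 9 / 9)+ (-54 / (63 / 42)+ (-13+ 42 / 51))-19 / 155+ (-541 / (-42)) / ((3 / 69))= 28451099 / 110670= 257.08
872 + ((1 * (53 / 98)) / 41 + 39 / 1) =3660451 / 4018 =911.01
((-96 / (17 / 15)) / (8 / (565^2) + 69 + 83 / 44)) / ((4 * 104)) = -0.00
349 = 349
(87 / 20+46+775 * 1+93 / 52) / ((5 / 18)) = 967752 / 325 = 2977.70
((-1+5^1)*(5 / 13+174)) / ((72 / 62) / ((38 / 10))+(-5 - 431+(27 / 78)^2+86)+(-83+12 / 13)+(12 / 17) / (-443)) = -2091620055824 / 1294343341165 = -1.62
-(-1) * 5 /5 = 1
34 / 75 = 0.45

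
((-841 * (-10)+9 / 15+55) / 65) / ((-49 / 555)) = -361416 / 245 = -1475.17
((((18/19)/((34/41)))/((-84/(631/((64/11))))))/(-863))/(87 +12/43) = 12236983/624897278208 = 0.00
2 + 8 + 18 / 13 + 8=252 / 13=19.38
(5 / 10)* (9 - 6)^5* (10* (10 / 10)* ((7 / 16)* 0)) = 0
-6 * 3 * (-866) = 15588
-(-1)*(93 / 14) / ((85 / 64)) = 2976 / 595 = 5.00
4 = 4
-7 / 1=-7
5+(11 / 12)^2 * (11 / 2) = 2771 / 288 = 9.62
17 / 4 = 4.25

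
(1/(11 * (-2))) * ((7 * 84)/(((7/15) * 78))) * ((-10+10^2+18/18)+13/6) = -1505/22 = -68.41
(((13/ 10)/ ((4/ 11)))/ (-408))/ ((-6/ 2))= 143/ 48960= 0.00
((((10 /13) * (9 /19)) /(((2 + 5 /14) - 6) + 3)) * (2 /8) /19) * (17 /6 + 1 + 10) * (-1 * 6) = 2905 /4693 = 0.62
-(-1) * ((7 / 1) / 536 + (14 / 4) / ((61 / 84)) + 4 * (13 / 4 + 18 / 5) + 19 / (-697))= 32.21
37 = 37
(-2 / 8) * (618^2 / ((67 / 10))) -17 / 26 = -24826199 / 1742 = -14251.55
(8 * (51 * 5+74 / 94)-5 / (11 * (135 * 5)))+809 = 199285468 / 69795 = 2855.30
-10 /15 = -2 /3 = -0.67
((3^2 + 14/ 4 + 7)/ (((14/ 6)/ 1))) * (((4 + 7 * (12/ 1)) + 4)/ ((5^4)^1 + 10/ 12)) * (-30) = -193752/ 5257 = -36.86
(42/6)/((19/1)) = 7/19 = 0.37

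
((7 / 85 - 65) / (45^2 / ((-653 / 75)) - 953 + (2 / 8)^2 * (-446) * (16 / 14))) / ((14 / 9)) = 1801627 / 52557455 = 0.03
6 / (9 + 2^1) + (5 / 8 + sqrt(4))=279 / 88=3.17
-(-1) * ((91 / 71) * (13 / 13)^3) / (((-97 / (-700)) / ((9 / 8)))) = 143325 / 13774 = 10.41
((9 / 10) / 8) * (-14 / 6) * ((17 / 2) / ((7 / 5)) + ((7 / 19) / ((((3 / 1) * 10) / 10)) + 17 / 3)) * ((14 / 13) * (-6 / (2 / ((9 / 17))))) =357777 / 67184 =5.33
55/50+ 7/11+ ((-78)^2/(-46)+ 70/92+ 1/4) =-28493/220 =-129.51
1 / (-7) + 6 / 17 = 25 / 119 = 0.21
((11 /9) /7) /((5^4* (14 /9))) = 11 /61250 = 0.00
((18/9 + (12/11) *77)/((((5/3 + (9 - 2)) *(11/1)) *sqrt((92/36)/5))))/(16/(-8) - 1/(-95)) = -4085 *sqrt(115)/69069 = -0.63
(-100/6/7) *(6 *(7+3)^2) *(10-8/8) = -90000/7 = -12857.14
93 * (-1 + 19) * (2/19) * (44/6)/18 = 1364/19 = 71.79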